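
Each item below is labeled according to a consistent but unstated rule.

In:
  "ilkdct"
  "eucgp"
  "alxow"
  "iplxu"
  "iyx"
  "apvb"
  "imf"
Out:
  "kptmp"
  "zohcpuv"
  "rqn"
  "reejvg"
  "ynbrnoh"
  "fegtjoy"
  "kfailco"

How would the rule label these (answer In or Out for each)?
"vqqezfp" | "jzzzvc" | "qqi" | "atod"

Looking at the examples, the only property every 'In' case has and every 'Out' case lacks is: starts with a vowel.
Out: "vqqezfp", since starts with 'v'.
Out: "jzzzvc", since starts with 'j'.
Out: "qqi", since starts with 'q'.
In: "atod", since starts with 'a'.

Out, Out, Out, In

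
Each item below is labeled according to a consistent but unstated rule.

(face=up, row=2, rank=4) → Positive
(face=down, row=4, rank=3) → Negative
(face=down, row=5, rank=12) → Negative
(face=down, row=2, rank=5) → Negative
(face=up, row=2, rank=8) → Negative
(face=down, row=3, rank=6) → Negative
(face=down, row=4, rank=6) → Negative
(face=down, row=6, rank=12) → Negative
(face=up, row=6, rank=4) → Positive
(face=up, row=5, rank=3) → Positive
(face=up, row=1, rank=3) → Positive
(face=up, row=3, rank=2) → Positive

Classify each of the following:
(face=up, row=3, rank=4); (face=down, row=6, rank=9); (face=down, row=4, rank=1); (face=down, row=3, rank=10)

A rule that fits every label: face is up AND rank ≤ 4 — true of each 'Positive' example, false of each 'Negative' one.
(face=up, row=3, rank=4): Positive (face is up, rank = 4). (face=down, row=6, rank=9): Negative (face is down, rank = 9). (face=down, row=4, rank=1): Negative (face is down, rank = 1). (face=down, row=3, rank=10): Negative (face is down, rank = 10).

Positive, Negative, Negative, Negative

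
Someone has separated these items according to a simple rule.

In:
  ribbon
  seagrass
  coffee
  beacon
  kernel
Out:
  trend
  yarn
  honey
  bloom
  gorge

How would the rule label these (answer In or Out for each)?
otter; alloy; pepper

One predicate separates the groups cleanly: length ≥ 6.
otter — length 5, hence Out.
alloy — length 5, hence Out.
pepper — length 6, hence In.

Out, Out, In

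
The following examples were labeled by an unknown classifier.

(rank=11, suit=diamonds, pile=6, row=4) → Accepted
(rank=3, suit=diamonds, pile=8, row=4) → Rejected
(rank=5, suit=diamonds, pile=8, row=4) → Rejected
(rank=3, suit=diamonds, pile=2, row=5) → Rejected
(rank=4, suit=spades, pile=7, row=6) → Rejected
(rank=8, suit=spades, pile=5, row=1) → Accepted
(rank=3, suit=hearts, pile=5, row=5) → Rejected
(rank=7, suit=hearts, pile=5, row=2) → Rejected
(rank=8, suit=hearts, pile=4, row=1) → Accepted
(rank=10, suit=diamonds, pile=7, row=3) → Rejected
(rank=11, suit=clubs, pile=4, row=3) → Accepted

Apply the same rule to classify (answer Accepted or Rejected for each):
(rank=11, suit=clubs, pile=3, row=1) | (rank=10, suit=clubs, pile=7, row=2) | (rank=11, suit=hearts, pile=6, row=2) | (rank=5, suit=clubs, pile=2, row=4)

Accepted, Rejected, Accepted, Rejected

'Accepted' ⟺ rank ≥ 8 AND pile ≤ 6.
Accepted: (rank=11, suit=clubs, pile=3, row=1), since rank = 11, pile = 3. Rejected: (rank=10, suit=clubs, pile=7, row=2), since rank = 10, pile = 7. Accepted: (rank=11, suit=hearts, pile=6, row=2), since rank = 11, pile = 6. Rejected: (rank=5, suit=clubs, pile=2, row=4), since rank = 5, pile = 2.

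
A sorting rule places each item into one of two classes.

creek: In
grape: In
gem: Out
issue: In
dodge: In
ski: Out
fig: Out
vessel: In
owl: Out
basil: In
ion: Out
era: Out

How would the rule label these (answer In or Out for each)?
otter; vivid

In, In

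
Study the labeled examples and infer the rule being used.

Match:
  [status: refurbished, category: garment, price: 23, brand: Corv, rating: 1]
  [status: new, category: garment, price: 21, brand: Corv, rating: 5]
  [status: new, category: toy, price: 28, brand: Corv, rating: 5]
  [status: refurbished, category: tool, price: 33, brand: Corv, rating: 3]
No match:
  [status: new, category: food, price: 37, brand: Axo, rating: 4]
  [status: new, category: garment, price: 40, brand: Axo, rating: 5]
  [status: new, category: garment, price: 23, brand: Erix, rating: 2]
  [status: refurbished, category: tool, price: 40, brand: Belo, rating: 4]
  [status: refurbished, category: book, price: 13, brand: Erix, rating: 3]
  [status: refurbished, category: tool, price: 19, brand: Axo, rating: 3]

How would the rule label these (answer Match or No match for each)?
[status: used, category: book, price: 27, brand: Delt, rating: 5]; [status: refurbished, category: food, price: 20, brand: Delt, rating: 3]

The common property of the 'Match' items is: brand is Corv. No 'No match' item has it.
[status: used, category: book, price: 27, brand: Delt, rating: 5] → brand is Delt → No match. [status: refurbished, category: food, price: 20, brand: Delt, rating: 3] → brand is Delt → No match.

No match, No match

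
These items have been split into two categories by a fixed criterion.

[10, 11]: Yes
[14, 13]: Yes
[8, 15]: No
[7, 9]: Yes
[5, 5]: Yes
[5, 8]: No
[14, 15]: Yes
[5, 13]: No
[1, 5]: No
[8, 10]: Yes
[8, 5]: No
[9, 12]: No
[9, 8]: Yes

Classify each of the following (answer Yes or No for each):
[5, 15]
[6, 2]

'Yes' ⟺ |first − second| ≤ 2.
[5, 15]: |5−15| = 10 — doesn't match, so No.
[6, 2]: |6−2| = 4 — doesn't match, so No.

No, No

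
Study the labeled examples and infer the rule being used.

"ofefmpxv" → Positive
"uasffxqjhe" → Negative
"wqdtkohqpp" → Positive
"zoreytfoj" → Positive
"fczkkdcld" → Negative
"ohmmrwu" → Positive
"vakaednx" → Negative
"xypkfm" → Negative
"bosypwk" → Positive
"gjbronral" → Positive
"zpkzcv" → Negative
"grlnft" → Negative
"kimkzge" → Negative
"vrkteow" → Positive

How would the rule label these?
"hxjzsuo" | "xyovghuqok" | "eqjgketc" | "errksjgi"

The pattern is that an item is 'Positive' exactly when: contains 'o'.
"hxjzsuo" → has 'o' → Positive. "xyovghuqok" → has 'o' → Positive. "eqjgketc" → no 'o' → Negative. "errksjgi" → no 'o' → Negative.

Positive, Positive, Negative, Negative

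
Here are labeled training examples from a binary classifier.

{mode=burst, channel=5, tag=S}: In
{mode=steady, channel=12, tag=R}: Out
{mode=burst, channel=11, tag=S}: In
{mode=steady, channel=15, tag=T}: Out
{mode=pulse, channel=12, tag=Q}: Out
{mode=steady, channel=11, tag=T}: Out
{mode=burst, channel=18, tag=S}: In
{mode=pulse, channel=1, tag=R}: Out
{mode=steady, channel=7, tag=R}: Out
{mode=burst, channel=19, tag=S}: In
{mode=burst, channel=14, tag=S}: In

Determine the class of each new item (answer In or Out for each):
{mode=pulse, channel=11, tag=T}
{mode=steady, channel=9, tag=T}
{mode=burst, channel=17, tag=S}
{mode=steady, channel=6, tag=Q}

Out, Out, In, Out

The distinguishing property — tag is S — holds for all the 'In' cases and none of the 'Out' cases.
Out: {mode=pulse, channel=11, tag=T}, since tag is T.
Out: {mode=steady, channel=9, tag=T}, since tag is T.
In: {mode=burst, channel=17, tag=S}, since tag is S.
Out: {mode=steady, channel=6, tag=Q}, since tag is Q.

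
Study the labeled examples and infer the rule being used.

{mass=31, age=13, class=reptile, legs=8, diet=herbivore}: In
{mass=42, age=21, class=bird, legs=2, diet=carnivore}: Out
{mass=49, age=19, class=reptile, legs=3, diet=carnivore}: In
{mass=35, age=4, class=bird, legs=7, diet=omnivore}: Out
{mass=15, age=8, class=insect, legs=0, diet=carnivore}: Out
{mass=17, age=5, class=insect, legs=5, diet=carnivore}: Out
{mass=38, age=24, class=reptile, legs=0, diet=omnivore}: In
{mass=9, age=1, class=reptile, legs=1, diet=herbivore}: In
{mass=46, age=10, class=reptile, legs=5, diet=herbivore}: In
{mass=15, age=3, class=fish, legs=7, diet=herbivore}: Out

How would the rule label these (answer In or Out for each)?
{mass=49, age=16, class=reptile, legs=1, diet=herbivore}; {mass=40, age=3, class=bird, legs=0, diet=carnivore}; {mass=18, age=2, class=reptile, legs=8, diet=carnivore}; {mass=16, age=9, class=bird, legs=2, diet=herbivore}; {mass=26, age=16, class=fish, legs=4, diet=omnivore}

The rule appears to be: class is reptile.
{mass=49, age=16, class=reptile, legs=1, diet=herbivore}: In (class is reptile).
{mass=40, age=3, class=bird, legs=0, diet=carnivore}: Out (class is bird).
{mass=18, age=2, class=reptile, legs=8, diet=carnivore}: In (class is reptile).
{mass=16, age=9, class=bird, legs=2, diet=herbivore}: Out (class is bird).
{mass=26, age=16, class=fish, legs=4, diet=omnivore}: Out (class is fish).

In, Out, In, Out, Out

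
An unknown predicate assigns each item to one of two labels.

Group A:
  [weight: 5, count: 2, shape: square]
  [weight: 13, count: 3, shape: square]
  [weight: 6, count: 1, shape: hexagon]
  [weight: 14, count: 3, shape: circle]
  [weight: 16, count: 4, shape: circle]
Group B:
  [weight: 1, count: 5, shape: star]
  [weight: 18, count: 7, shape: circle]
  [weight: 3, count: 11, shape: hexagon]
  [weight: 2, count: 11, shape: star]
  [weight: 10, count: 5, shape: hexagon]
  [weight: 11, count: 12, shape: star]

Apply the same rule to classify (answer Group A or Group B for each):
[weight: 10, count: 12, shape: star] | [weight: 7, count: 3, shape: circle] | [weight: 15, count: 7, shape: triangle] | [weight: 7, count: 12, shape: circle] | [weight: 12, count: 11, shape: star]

Group B, Group A, Group B, Group B, Group B

One predicate separates the groups cleanly: count ≤ 4.
[weight: 10, count: 12, shape: star]: Group B (count = 12).
[weight: 7, count: 3, shape: circle]: Group A (count = 3).
[weight: 15, count: 7, shape: triangle]: Group B (count = 7).
[weight: 7, count: 12, shape: circle]: Group B (count = 12).
[weight: 12, count: 11, shape: star]: Group B (count = 11).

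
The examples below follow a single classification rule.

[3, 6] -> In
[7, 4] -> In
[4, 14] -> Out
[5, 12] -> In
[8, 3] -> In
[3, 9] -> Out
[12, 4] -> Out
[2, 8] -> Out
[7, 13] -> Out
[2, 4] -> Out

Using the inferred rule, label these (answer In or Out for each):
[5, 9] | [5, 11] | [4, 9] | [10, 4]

Out, Out, In, Out

The distinguishing property — sum is odd — holds for all the 'In' cases and none of the 'Out' cases.
[5, 9]: Out (5+9 = 14).
[5, 11]: Out (5+11 = 16).
[4, 9]: In (4+9 = 13).
[10, 4]: Out (10+4 = 14).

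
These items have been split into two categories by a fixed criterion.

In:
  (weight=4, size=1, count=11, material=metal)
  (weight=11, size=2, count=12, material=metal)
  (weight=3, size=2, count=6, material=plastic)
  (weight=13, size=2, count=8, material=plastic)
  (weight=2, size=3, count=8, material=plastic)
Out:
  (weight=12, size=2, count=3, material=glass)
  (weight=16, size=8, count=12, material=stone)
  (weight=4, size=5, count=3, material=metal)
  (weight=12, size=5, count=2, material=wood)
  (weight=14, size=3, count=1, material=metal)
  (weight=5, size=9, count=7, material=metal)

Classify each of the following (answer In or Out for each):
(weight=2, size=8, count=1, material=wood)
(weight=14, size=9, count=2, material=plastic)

The pattern is that an item is 'In' exactly when: count ≥ 6 AND size ≤ 3.
(weight=2, size=8, count=1, material=wood): Out (count = 1, size = 8).
(weight=14, size=9, count=2, material=plastic): Out (count = 2, size = 9).

Out, Out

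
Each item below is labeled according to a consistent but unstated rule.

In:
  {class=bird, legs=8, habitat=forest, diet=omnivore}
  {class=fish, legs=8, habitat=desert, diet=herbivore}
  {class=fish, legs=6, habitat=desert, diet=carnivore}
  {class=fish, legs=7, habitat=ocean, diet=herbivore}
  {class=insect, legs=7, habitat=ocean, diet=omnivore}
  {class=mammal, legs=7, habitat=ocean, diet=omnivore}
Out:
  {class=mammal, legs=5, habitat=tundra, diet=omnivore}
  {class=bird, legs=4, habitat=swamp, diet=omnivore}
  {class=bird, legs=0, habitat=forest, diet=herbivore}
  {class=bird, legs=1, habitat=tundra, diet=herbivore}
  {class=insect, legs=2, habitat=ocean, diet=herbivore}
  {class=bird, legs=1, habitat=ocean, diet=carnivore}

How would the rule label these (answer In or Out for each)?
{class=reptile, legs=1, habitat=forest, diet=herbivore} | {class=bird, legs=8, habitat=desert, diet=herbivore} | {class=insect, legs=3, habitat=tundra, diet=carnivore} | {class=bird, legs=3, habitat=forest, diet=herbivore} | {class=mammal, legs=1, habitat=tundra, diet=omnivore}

Out, In, Out, Out, Out

The classifier is using: legs ≥ 6.
{class=reptile, legs=1, habitat=forest, diet=herbivore}: Out (legs = 1).
{class=bird, legs=8, habitat=desert, diet=herbivore}: In (legs = 8).
{class=insect, legs=3, habitat=tundra, diet=carnivore}: Out (legs = 3).
{class=bird, legs=3, habitat=forest, diet=herbivore}: Out (legs = 3).
{class=mammal, legs=1, habitat=tundra, diet=omnivore}: Out (legs = 1).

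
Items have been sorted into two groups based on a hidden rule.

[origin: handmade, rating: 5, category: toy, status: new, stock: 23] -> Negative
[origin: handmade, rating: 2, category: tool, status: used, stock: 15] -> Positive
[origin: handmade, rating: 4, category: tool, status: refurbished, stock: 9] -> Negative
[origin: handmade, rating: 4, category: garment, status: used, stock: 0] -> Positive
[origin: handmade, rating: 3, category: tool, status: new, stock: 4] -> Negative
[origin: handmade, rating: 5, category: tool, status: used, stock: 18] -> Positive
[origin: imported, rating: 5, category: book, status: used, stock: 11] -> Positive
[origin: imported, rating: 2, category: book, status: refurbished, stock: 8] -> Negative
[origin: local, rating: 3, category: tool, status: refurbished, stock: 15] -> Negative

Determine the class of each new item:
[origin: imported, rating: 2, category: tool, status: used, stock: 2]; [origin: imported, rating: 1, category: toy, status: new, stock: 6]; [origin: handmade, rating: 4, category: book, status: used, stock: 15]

Positive, Negative, Positive

Looking at the examples, the only property every 'Positive' case has and every 'Negative' case lacks is: status is used.
Positive: [origin: imported, rating: 2, category: tool, status: used, stock: 2], since status is used. Negative: [origin: imported, rating: 1, category: toy, status: new, stock: 6], since status is new. Positive: [origin: handmade, rating: 4, category: book, status: used, stock: 15], since status is used.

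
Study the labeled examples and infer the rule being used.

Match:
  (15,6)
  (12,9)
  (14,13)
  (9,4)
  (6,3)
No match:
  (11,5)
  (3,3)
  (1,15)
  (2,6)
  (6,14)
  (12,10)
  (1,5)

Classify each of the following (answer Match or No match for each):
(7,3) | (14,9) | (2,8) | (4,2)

No match, Match, No match, No match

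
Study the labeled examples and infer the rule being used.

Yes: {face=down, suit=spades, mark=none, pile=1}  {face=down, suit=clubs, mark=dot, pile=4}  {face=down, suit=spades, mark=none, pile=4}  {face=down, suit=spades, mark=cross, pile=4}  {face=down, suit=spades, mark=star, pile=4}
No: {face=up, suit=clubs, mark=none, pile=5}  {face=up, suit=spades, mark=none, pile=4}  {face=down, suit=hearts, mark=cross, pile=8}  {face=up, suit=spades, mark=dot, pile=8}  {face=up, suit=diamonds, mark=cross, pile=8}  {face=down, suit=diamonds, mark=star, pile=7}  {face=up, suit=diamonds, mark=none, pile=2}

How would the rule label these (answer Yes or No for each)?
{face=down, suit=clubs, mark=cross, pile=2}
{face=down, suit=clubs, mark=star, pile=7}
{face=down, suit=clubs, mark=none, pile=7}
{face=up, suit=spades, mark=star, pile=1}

All 'Yes' examples share one property — face is down AND pile ≤ 4 — and every 'No' example lacks it.
Yes: {face=down, suit=clubs, mark=cross, pile=2}, since face is down, pile = 2.
No: {face=down, suit=clubs, mark=star, pile=7}, since face is down, pile = 7.
No: {face=down, suit=clubs, mark=none, pile=7}, since face is down, pile = 7.
No: {face=up, suit=spades, mark=star, pile=1}, since face is up, pile = 1.

Yes, No, No, No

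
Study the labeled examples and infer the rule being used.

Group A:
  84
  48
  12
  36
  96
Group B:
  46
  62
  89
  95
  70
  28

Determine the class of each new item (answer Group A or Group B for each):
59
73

Group B, Group B

Every 'Group A' example satisfies: multiple of 3. None of the 'Group B' examples do.
59: 59 = 3·19 + 2 — does not satisfy this, so Group B.
73: 73 = 3·24 + 1 — does not satisfy this, so Group B.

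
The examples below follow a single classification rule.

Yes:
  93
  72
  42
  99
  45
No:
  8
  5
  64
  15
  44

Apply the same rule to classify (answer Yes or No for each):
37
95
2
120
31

The simplest hypothesis consistent with all the labels is: multiple of 3 AND at least 42.
37: 37 = 3·12 + 1, 37 < 42, doesn't qualify → No.
95: 95 = 3·31 + 2, 95 ≥ 42, doesn't qualify → No.
2: 2 = 3·0 + 2, 2 < 42, doesn't qualify → No.
120: 120 = 3·40, 120 ≥ 42, qualifies → Yes.
31: 31 = 3·10 + 1, 31 < 42, doesn't qualify → No.

No, No, No, Yes, No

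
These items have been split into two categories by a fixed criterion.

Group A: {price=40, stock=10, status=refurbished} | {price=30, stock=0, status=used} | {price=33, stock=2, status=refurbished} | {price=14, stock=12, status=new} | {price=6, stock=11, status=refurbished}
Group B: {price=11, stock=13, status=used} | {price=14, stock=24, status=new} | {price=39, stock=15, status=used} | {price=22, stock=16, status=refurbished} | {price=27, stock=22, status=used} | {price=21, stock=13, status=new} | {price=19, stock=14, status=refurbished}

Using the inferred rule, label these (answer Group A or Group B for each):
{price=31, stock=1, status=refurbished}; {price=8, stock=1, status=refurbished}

Group A, Group A

The common property of the 'Group A' items is: stock ≤ 12. No 'Group B' item has it.
{price=31, stock=1, status=refurbished}: Group A (stock = 1). {price=8, stock=1, status=refurbished}: Group A (stock = 1).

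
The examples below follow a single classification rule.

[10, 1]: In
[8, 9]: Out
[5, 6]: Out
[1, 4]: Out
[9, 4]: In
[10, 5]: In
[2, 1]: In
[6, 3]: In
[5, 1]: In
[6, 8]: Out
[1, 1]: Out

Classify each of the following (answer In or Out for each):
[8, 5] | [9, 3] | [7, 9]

In, In, Out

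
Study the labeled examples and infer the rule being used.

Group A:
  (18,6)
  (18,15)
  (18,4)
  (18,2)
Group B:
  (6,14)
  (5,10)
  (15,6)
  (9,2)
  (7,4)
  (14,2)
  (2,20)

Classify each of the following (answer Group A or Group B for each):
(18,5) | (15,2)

The pattern is that an item is 'Group A' exactly when: first ≥ 18.
(18,5): Group A (first 18).
(15,2): Group B (first 15).

Group A, Group B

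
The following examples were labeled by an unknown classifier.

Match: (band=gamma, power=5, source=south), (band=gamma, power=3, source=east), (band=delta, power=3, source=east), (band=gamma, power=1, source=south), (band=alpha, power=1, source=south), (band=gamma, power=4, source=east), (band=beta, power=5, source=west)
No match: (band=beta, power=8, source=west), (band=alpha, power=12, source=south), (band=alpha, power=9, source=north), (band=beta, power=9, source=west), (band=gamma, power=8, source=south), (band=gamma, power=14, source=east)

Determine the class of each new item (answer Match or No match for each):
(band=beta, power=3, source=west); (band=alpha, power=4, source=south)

Match, Match

Rule: power ≤ 5. This holds for each 'Match' example and fails for each 'No match' one.
(band=beta, power=3, source=west) — power = 3, hence Match. (band=alpha, power=4, source=south) — power = 4, hence Match.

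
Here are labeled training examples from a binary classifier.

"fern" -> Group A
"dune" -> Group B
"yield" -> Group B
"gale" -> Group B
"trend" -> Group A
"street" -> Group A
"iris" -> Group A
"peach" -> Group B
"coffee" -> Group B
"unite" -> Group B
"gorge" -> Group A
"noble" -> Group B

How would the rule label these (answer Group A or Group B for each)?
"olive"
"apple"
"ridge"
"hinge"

Group B, Group B, Group A, Group B

The simplest hypothesis consistent with all the labels is: contains 'r'.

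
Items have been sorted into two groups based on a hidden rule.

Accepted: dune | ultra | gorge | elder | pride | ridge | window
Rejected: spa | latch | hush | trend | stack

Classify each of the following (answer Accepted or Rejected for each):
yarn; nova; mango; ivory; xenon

'Accepted' ⟺ has ≥ 2 vowels.
yarn: 1 vowel — does not pass, so Rejected.
nova: 2 vowels — fits, so Accepted.
mango: 2 vowels — fits, so Accepted.
ivory: 2 vowels — fits, so Accepted.
xenon: 2 vowels — fits, so Accepted.

Rejected, Accepted, Accepted, Accepted, Accepted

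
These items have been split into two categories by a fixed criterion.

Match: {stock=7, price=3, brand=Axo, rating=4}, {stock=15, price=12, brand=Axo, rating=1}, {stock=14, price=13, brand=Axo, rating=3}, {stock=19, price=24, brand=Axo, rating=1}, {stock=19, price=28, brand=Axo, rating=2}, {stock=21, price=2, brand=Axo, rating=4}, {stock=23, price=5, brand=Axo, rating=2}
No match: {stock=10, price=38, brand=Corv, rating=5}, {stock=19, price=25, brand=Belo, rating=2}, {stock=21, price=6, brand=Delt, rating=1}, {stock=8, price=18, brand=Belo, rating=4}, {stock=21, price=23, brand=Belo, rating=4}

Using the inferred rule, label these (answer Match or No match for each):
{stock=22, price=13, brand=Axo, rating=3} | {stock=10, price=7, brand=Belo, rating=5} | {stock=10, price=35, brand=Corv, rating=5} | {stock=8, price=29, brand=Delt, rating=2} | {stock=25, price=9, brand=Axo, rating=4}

The simplest hypothesis consistent with all the labels is: brand is Axo.
{stock=22, price=13, brand=Axo, rating=3}: brand is Axo, meets the rule → Match.
{stock=10, price=7, brand=Belo, rating=5}: brand is Belo, lacks this property → No match.
{stock=10, price=35, brand=Corv, rating=5}: brand is Corv, lacks this property → No match.
{stock=8, price=29, brand=Delt, rating=2}: brand is Delt, lacks this property → No match.
{stock=25, price=9, brand=Axo, rating=4}: brand is Axo, meets the rule → Match.

Match, No match, No match, No match, Match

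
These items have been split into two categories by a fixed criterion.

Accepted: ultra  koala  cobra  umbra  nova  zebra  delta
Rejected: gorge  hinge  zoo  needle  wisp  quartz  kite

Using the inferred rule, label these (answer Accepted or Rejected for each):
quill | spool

A rule that fits every label: ends with 'a' — true of each 'Accepted' example, false of each 'Rejected' one.

Rejected, Rejected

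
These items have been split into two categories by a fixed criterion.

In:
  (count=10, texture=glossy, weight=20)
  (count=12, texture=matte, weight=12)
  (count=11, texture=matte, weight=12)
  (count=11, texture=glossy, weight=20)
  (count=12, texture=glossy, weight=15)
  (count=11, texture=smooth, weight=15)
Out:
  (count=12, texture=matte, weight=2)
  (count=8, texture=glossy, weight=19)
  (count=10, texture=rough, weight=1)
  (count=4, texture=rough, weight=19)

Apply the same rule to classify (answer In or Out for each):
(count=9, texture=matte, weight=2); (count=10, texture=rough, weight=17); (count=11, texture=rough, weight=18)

The distinguishing property — count ≥ 10 AND weight ≥ 12 — holds for all the 'In' cases and none of the 'Out' cases.

Out, In, In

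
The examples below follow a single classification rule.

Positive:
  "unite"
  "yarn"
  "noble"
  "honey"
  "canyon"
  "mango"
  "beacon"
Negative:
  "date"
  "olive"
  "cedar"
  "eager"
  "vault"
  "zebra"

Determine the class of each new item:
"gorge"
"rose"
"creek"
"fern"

Negative, Negative, Negative, Positive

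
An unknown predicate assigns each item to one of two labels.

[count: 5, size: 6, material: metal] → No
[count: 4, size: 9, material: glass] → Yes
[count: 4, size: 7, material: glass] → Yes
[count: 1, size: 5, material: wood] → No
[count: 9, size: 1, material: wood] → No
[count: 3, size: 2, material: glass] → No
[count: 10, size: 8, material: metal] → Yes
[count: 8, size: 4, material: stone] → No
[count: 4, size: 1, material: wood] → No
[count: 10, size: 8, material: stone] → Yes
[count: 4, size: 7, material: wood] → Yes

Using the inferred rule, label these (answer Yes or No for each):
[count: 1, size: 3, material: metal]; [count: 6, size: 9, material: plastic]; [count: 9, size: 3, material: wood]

No, Yes, No

One predicate separates the groups cleanly: size ≥ 7.
[count: 1, size: 3, material: metal]: No (size = 3).
[count: 6, size: 9, material: plastic]: Yes (size = 9).
[count: 9, size: 3, material: wood]: No (size = 3).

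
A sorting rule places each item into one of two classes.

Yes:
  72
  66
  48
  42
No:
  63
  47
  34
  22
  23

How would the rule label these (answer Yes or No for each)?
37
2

No, No

The rule appears to be: multiple of 6.
37: 37 = 6·6 + 1, fails the rule → No.
2: 2 = 6·0 + 2, fails the rule → No.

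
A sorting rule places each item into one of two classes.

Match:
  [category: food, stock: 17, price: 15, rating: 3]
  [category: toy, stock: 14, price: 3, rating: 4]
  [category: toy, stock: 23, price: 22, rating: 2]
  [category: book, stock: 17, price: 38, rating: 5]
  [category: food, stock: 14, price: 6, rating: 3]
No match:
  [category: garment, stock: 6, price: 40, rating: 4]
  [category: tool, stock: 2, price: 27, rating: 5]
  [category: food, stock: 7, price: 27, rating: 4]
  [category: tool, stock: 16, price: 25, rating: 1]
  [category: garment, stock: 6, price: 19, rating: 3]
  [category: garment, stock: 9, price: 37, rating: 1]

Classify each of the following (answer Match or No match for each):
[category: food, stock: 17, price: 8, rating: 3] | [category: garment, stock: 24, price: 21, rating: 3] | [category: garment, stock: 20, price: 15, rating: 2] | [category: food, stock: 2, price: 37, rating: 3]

Match, Match, Match, No match

The classifier is using: rating ≥ 2 AND stock ≥ 9.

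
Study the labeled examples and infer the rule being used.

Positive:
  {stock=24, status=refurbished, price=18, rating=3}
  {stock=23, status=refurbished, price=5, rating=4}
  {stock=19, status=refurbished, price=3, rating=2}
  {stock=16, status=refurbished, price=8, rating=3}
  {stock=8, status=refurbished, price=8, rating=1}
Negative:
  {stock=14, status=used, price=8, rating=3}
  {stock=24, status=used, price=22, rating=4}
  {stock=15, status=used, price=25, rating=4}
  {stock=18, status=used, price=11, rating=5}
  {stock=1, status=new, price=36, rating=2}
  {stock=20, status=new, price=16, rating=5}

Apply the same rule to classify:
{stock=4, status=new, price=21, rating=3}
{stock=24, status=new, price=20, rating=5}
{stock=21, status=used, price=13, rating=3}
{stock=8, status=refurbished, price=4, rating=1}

Negative, Negative, Negative, Positive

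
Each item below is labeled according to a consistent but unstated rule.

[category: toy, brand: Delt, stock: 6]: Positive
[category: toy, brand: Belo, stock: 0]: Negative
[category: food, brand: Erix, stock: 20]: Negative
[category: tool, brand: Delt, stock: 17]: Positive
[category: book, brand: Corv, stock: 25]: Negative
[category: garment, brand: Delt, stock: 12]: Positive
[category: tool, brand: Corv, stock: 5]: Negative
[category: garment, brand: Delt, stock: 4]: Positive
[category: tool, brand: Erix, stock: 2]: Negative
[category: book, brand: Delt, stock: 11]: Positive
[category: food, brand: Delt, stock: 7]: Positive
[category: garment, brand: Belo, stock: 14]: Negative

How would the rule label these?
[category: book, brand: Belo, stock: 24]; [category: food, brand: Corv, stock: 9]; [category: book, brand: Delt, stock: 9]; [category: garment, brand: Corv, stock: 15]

Negative, Negative, Positive, Negative

The classifier is using: brand is Delt.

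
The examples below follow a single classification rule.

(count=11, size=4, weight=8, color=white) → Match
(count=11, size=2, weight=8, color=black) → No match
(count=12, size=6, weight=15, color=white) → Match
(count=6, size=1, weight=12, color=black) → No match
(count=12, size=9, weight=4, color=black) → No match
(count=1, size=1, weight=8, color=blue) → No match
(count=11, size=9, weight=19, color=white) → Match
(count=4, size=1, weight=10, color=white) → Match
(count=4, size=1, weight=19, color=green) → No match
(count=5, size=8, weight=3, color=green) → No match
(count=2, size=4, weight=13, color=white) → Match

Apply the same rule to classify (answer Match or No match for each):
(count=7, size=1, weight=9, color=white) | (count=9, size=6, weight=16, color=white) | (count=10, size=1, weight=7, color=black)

Match, Match, No match

Every 'Match' example satisfies: color is white. None of the 'No match' examples do.
(count=7, size=1, weight=9, color=white): color is white — has this property, so Match. (count=9, size=6, weight=16, color=white): color is white — has this property, so Match. (count=10, size=1, weight=7, color=black): color is black — doesn't match, so No match.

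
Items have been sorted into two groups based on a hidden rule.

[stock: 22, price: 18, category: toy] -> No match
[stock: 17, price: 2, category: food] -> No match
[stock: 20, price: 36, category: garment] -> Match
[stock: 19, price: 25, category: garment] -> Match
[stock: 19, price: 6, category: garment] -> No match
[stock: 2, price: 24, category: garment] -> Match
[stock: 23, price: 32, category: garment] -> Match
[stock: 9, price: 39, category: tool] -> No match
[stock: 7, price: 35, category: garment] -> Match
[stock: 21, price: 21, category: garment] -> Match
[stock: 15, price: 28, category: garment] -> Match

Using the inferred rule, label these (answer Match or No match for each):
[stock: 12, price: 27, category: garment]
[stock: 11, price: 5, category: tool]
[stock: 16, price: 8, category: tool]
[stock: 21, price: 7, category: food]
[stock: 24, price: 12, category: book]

All 'Match' examples share one property — category is garment AND price ≥ 18 — and every 'No match' example lacks it.
[stock: 12, price: 27, category: garment]: Match (category is garment, price = 27).
[stock: 11, price: 5, category: tool]: No match (category is tool, price = 5).
[stock: 16, price: 8, category: tool]: No match (category is tool, price = 8).
[stock: 21, price: 7, category: food]: No match (category is food, price = 7).
[stock: 24, price: 12, category: book]: No match (category is book, price = 12).

Match, No match, No match, No match, No match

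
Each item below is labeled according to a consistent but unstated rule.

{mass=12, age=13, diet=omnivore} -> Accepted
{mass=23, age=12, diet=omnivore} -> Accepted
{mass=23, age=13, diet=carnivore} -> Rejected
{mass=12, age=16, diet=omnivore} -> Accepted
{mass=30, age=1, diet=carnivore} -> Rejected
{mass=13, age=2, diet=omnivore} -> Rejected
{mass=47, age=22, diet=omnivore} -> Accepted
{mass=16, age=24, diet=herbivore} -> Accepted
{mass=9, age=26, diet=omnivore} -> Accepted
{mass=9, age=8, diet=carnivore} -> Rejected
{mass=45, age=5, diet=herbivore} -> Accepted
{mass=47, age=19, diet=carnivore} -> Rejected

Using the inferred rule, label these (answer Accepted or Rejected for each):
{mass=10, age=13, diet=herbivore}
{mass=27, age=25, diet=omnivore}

Accepted, Accepted

The simplest hypothesis consistent with all the labels is: diet is not carnivore AND age ≥ 5.
{mass=10, age=13, diet=herbivore}: diet is herbivore, age = 13 — fits, so Accepted. {mass=27, age=25, diet=omnivore}: diet is omnivore, age = 25 — fits, so Accepted.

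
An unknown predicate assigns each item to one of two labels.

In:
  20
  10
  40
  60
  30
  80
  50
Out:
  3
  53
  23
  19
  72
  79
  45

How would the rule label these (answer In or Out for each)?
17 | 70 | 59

Out, In, Out

One predicate separates the groups cleanly: multiple of 10.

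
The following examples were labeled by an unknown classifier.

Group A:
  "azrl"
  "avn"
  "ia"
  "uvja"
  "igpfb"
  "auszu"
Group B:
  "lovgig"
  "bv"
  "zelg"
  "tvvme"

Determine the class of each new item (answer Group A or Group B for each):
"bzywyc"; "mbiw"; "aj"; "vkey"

The classifier is using: starts with a vowel.
"bzywyc" — starts with 'b', hence Group B.
"mbiw" — starts with 'm', hence Group B.
"aj" — starts with 'a', hence Group A.
"vkey" — starts with 'v', hence Group B.

Group B, Group B, Group A, Group B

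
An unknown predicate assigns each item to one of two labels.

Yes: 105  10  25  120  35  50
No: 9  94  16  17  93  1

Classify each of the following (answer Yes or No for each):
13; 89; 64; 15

No, No, No, Yes

The simplest hypothesis consistent with all the labels is: multiple of 5.
No: 13, since 13 = 5·2 + 3.
No: 89, since 89 = 5·17 + 4.
No: 64, since 64 = 5·12 + 4.
Yes: 15, since 15 = 5·3.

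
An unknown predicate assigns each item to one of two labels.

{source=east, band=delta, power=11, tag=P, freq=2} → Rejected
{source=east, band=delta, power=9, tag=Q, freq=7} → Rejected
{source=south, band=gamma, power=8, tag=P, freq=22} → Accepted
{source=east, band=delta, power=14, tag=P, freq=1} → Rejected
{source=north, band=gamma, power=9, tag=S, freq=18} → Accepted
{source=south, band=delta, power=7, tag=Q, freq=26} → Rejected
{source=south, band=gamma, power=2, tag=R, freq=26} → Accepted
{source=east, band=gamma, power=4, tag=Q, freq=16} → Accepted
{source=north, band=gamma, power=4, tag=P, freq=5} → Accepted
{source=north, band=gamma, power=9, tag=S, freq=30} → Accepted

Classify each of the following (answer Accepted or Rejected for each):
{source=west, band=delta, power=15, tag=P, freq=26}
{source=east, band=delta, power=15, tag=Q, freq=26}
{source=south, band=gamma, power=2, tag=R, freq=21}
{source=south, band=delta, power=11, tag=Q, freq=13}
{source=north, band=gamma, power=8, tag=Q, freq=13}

All 'Accepted' examples share one property — band is gamma — and every 'Rejected' example lacks it.
{source=west, band=delta, power=15, tag=P, freq=26}: band is delta — doesn't qualify, so Rejected. {source=east, band=delta, power=15, tag=Q, freq=26}: band is delta — doesn't qualify, so Rejected. {source=south, band=gamma, power=2, tag=R, freq=21}: band is gamma — has this property, so Accepted. {source=south, band=delta, power=11, tag=Q, freq=13}: band is delta — doesn't qualify, so Rejected. {source=north, band=gamma, power=8, tag=Q, freq=13}: band is gamma — has this property, so Accepted.

Rejected, Rejected, Accepted, Rejected, Accepted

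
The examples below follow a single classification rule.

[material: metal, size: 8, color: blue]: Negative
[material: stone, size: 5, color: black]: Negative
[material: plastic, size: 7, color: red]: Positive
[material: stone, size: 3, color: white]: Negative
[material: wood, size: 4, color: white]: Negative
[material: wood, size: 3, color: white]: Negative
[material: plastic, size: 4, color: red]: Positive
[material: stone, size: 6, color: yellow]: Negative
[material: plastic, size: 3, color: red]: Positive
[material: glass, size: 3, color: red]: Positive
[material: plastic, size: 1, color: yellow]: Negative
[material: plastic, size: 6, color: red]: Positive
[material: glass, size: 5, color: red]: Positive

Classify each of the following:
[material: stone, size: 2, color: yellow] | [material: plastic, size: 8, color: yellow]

Looking at the examples, the only property every 'Positive' case has and every 'Negative' case lacks is: color is red.
[material: stone, size: 2, color: yellow] → color is yellow → Negative. [material: plastic, size: 8, color: yellow] → color is yellow → Negative.

Negative, Negative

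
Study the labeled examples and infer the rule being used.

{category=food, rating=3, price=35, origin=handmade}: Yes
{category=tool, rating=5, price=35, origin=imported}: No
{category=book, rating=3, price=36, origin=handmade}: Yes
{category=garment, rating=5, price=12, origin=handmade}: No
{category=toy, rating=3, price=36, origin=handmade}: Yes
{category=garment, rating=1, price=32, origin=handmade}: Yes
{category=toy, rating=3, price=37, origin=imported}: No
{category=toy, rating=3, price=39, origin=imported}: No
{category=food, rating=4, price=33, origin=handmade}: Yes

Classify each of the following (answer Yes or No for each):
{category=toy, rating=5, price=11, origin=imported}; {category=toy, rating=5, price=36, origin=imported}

No, No

The pattern is that an item is 'Yes' exactly when: origin is handmade AND price ≥ 32.
{category=toy, rating=5, price=11, origin=imported}: origin is imported, price = 11, fails this test → No. {category=toy, rating=5, price=36, origin=imported}: origin is imported, price = 36, fails this test → No.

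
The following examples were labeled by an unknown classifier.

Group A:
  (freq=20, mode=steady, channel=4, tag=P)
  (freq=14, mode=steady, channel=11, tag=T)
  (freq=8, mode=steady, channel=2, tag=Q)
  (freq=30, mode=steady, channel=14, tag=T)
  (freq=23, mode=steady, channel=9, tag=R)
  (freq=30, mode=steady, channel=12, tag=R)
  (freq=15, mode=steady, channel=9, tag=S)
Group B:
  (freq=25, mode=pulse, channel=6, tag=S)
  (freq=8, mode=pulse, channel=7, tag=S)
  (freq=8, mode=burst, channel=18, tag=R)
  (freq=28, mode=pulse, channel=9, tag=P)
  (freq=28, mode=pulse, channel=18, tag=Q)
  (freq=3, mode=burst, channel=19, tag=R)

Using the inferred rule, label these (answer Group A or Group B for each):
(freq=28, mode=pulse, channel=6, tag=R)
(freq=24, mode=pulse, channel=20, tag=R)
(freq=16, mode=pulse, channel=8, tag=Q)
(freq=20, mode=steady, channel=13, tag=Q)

Every 'Group A' example satisfies: mode is steady. None of the 'Group B' examples do.
(freq=28, mode=pulse, channel=6, tag=R): mode is pulse — fails the rule, so Group B.
(freq=24, mode=pulse, channel=20, tag=R): mode is pulse — fails the rule, so Group B.
(freq=16, mode=pulse, channel=8, tag=Q): mode is pulse — fails the rule, so Group B.
(freq=20, mode=steady, channel=13, tag=Q): mode is steady — checks out, so Group A.

Group B, Group B, Group B, Group A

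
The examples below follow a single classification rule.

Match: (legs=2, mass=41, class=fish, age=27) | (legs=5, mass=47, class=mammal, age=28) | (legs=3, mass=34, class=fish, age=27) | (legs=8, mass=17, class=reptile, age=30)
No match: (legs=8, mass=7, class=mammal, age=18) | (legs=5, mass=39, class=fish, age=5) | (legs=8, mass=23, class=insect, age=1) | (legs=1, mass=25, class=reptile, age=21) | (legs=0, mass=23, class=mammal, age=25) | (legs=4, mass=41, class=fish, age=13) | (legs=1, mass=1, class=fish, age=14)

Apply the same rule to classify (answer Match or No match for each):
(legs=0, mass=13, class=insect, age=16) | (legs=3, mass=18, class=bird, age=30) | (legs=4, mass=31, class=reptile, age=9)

No match, Match, No match

The pattern is that an item is 'Match' exactly when: age ≥ 27.
(legs=0, mass=13, class=insect, age=16): age = 16 — does not fit, so No match. (legs=3, mass=18, class=bird, age=30): age = 30 — passes, so Match. (legs=4, mass=31, class=reptile, age=9): age = 9 — does not fit, so No match.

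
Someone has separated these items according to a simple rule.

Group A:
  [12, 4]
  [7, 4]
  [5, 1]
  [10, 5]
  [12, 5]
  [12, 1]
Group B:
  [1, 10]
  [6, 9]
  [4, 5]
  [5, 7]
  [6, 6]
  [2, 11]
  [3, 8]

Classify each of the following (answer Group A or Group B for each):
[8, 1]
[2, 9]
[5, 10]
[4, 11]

Group A, Group B, Group B, Group B

Looking at the examples, the only property every 'Group A' case has and every 'Group B' case lacks is: first > second.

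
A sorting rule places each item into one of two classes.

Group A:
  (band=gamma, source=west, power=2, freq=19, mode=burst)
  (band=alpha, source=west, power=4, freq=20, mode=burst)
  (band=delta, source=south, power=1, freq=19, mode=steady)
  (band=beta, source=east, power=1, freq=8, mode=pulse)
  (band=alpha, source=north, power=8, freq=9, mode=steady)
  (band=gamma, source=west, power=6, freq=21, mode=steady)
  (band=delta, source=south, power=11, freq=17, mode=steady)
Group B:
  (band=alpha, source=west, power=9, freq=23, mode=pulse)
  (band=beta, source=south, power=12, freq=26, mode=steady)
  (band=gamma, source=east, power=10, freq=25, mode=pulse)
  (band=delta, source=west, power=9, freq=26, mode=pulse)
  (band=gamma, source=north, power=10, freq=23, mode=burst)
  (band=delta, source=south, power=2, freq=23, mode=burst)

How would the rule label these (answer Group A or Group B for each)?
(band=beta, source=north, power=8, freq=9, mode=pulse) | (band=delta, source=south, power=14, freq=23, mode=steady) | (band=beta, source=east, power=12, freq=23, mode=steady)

Group A, Group B, Group B

'Group A' ⟺ freq ≤ 21.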